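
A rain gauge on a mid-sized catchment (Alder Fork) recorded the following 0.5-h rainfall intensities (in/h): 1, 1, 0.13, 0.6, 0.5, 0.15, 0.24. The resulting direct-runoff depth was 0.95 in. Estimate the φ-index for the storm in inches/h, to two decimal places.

φ ≈ 0.30 in/h

Only the 4 blocks with intensity above φ contribute runoff: 1, 1, 0.6, 0.5 in/h.
Σ(I−φ)·Δt = d  ⇒  (1+1+0.6+0.5 − 4φ)·0.5 = 0.95
φ = (3.100 − 0.95/0.5) / 4 = 0.30 in/h.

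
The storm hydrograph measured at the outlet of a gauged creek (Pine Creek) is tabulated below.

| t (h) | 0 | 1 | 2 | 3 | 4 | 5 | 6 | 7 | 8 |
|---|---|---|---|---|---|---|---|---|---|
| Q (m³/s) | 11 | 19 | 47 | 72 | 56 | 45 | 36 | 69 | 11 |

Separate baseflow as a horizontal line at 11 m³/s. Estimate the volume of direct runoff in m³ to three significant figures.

Direct-runoff ordinates (Q − Q_b): 0.0, 8.0, 36.0, 61.0, 45.0, 34.0, 25.0, 58.0, 0.0 m³/s.
ΣQ_DR = 267.0 m³/s.
With Δt = 1 h = 3600 s, V = ΣQ_DR · Δt = 267.0 × 3600 = 9.61 × 10^5 m³.

V ≈ 9.61 × 10^5 m³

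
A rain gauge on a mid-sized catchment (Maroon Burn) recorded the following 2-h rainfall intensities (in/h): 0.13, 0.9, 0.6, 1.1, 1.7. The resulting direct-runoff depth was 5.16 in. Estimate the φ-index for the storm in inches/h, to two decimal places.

Only the 4 blocks with intensity above φ contribute runoff: 0.9, 0.6, 1.1, 1.7 in/h.
Σ(I−φ)·Δt = d  ⇒  (0.9+0.6+1.1+1.7 − 4φ)·2 = 5.16
φ = (4.300 − 5.16/2) / 4 = 0.43 in/h.

φ ≈ 0.43 in/h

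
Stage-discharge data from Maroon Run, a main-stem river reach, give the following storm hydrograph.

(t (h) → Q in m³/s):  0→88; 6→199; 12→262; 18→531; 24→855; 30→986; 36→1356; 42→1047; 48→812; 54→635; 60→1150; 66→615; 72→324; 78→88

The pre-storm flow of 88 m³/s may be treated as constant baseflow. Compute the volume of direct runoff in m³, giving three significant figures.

Direct-runoff ordinates (Q − Q_b): 0.0, 111.0, 174.0, 443.0, 767.0, 898.0, 1268.0, 959.0, 724.0, 547.0, 1062.0, 527.0, 236.0, 0.0 m³/s.
ΣQ_DR = 7716 m³/s.
With Δt = 6 h = 21600 s, V = ΣQ_DR · Δt = 7716 × 21600 = 1.67 × 10^8 m³.

V ≈ 1.67 × 10^8 m³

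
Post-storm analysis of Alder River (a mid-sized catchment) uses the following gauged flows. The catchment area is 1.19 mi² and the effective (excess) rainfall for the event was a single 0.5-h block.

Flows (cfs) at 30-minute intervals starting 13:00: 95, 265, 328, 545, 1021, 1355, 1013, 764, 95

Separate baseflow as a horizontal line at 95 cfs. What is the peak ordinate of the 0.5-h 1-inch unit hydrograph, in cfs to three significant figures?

Direct runoff: 0.0, 170.0, 233.0, 450.0, 926.0, 1260.0, 918.0, 669.0, 0.0 cfs; ΣQ_DR = 4626 cfs, peak = 1260.0 cfs.
Runoff depth d = ΣQ_DR·Δt / A = 4626 × 1800 / (1.19 mi²) = 3.012 in.
The 1-inch UH is the DRH scaled by (1 in)/d, so U_p = 1260.0 × 1/3.012 = 418 cfs.

U_p ≈ 418 cfs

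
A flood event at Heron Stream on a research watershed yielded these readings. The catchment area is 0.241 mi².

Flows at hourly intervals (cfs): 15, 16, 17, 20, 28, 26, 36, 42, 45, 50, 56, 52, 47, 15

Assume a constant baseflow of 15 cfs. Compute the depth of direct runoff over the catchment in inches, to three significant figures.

Direct runoff: 0.0, 1.0, 2.0, 5.0, 13.0, 11.0, 21.0, 27.0, 30.0, 35.0, 41.0, 37.0, 32.0, 0.0 cfs; ΣQ_DR = 255.0 cfs.
V = ΣQ_DR · Δt = 255.0 × 3600 s = 9.180 × 10^5 ft³.
Over A = 0.241 mi², depth = V / A = 1.64 in.

d ≈ 1.64 in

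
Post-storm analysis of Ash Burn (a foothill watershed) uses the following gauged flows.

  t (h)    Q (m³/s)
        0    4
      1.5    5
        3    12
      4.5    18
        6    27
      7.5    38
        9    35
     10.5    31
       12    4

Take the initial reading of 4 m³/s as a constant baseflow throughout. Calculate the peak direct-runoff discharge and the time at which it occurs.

Q_p = 34.0 m³/s at t = 7.5 h

Subtracting baseflow gives direct-runoff ordinates: 0.0, 1.0, 8.0, 14.0, 23.0, 34.0, 31.0, 27.0, 0.0 m³/s.
The maximum is 34.0 m³/s, occurring at the reading for t = 7.5 h.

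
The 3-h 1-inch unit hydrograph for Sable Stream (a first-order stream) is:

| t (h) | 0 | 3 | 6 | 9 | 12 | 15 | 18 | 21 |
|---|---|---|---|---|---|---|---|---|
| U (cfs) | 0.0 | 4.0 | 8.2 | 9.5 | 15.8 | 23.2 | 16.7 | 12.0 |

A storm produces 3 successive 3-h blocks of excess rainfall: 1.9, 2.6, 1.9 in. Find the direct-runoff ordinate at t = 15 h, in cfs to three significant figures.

By discrete convolution, Q_j = Σ (P_i / 1 in) · U_{j−i}.
At t = 15 h (j=5): Q = (1.9/1)·23.2 + (2.6/1)·15.8 + (1.9/1)·9.5 = 103 cfs.

Q ≈ 103 cfs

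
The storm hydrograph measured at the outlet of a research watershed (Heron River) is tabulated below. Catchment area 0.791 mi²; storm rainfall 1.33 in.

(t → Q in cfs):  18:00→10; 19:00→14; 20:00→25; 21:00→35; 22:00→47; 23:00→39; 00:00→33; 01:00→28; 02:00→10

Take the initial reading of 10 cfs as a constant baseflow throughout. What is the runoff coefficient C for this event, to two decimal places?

ΣQ_DR = 151.0 cfs; V = ΣQ_DR·Δt = 5.436 × 10^5 ft³.
Runoff depth d = V / A = 0.2958 in.
C = d / P = 0.2958 / 1.33 = 0.22.

C ≈ 0.22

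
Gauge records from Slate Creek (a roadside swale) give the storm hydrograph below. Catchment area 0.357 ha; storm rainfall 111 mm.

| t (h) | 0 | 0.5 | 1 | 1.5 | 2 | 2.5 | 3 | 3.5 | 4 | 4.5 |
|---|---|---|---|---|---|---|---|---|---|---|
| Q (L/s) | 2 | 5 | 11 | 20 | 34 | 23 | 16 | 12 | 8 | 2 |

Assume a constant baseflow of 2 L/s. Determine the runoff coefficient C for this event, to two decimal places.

ΣQ_DR = 113.0 L/s; V = ΣQ_DR·Δt = 2.034 × 10^5 L.
Runoff depth d = V / A = 56.97 mm.
C = d / P = 56.97 / 111 = 0.51.

C ≈ 0.51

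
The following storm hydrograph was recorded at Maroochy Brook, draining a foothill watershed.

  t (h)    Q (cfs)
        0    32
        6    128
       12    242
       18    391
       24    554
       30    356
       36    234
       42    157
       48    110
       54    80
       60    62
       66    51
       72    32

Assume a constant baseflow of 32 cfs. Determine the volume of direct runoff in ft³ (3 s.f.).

V ≈ 4.35 × 10^7 ft³

Direct-runoff ordinates (Q − Q_b): 0.0, 96.0, 210.0, 359.0, 522.0, 324.0, 202.0, 125.0, 78.0, 48.0, 30.0, 19.0, 0.0 cfs.
ΣQ_DR = 2013 cfs.
With Δt = 6 h = 21600 s, V = ΣQ_DR · Δt = 2013 × 21600 = 4.35 × 10^7 ft³.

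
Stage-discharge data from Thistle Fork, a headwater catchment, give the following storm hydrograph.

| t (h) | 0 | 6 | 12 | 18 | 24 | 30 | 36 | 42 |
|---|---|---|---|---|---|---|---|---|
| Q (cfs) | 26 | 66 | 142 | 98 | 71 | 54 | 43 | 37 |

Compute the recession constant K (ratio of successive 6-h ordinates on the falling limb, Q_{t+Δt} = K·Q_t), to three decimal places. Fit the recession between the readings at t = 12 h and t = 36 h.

K ≈ 0.742

Using the recession-limb readings at t = 12 h and t = 36 h: Q falls from 142 to 43 cfs over 4 intervals.
K = (Q₂/Q₁)^(1/4) = (43/142)^(1/4) = 0.742.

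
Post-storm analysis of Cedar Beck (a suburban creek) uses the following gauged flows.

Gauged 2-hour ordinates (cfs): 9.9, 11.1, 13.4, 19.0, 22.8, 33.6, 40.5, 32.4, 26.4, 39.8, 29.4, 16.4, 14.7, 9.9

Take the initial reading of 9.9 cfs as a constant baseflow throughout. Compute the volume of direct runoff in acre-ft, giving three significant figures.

V ≈ 29.9 acre-ft

Direct-runoff ordinates (Q − Q_b): 0.0, 1.2, 3.5, 9.1, 12.9, 23.7, 30.6, 22.5, 16.5, 29.9, 19.5, 6.5, 4.8, 0.0 cfs.
ΣQ_DR = 180.7 cfs.
With Δt = 2 h = 7200 s, V = ΣQ_DR · Δt = 180.7 × 7200 = 1.30 × 10^6 ft³ = 29.9 acre-ft.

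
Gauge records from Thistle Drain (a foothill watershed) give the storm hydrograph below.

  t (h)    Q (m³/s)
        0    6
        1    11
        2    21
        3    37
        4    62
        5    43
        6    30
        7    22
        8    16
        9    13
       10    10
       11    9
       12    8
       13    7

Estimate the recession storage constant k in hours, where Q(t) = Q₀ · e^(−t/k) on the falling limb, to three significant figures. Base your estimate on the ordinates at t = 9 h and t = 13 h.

On the falling limb, Q drops from 13 to 7 m³/s between t = 9 h and t = 13 h (Δt = 4 h).
k = −Δt / ln(Q₂/Q₁) = −4 / ln(7/13) = 6.46 h.

k ≈ 6.46 h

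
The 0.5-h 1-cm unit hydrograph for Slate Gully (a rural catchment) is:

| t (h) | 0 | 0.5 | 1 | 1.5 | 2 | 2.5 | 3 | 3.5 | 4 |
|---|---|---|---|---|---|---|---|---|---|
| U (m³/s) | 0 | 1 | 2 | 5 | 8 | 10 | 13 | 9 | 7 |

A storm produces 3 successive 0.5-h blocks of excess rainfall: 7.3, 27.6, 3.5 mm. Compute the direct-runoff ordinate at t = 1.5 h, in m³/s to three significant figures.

By discrete convolution, Q_j = Σ (P_i / 10 mm) · U_{j−i}.
At t = 1.5 h (j=3): Q = (7.3/10)·5 + (27.6/10)·2 + (3.5/10)·1 = 9.52 m³/s.

Q ≈ 9.52 m³/s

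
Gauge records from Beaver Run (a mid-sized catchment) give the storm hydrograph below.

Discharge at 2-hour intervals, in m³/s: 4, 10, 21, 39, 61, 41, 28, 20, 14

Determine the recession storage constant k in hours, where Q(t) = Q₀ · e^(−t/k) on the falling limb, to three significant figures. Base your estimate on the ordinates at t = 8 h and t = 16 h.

k ≈ 5.44 h

On the falling limb, Q drops from 61 to 14 m³/s between t = 8 h and t = 16 h (Δt = 8 h).
k = −Δt / ln(Q₂/Q₁) = −8 / ln(14/61) = 5.44 h.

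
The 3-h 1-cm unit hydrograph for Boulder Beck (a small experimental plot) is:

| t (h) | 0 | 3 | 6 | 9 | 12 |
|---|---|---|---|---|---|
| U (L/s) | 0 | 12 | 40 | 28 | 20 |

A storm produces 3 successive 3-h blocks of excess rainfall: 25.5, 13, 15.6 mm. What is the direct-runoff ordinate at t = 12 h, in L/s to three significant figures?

By discrete convolution, Q_j = Σ (P_i / 10 mm) · U_{j−i}.
At t = 12 h (j=4): Q = (25.5/10)·20 + (13/10)·28 + (15.6/10)·40 = 150 L/s.

Q ≈ 150 L/s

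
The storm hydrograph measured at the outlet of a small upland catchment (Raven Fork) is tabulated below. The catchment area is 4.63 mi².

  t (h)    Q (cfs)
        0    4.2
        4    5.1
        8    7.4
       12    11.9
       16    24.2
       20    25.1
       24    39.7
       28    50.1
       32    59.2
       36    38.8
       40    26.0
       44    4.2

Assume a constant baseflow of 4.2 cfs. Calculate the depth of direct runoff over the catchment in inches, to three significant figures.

d ≈ 0.329 in

Direct runoff: 0.0, 0.9, 3.2, 7.7, 20.0, 20.9, 35.5, 45.9, 55.0, 34.6, 21.8, 0.0 cfs; ΣQ_DR = 245.5 cfs.
V = ΣQ_DR · Δt = 245.5 × 14400 s = 3.535 × 10^6 ft³.
Over A = 4.63 mi², depth = V / A = 0.329 in.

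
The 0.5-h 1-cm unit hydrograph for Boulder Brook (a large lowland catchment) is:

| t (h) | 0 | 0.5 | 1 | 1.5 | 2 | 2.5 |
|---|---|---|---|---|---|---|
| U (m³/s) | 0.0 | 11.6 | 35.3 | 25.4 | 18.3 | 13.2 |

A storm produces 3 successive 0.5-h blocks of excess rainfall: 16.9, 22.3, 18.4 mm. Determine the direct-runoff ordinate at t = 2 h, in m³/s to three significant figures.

By discrete convolution, Q_j = Σ (P_i / 10 mm) · U_{j−i}.
At t = 2 h (j=4): Q = (16.9/10)·18.3 + (22.3/10)·25.4 + (18.4/10)·35.3 = 153 m³/s.

Q ≈ 153 m³/s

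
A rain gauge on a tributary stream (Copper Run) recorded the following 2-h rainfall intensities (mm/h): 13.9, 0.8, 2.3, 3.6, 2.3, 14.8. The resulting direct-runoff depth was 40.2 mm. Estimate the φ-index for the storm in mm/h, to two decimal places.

φ ≈ 4.30 mm/h

Only the 2 blocks with intensity above φ contribute runoff: 13.9, 14.8 mm/h.
Σ(I−φ)·Δt = d  ⇒  (13.9+14.8 − 2φ)·2 = 40.2
φ = (28.70 − 40.2/2) / 2 = 4.30 mm/h.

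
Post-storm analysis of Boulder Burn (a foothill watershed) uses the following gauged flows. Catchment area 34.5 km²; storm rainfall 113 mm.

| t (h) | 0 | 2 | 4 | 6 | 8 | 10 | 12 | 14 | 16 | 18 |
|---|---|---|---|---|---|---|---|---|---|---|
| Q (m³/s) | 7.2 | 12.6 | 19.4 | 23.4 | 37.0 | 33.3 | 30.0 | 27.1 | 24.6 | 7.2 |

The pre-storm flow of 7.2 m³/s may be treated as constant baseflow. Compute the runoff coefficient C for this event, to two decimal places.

ΣQ_DR = 149.8 m³/s; V = ΣQ_DR·Δt = 1.079 × 10^6 m³.
Runoff depth d = V / A = 31.26 mm.
C = d / P = 31.26 / 113 = 0.28.

C ≈ 0.28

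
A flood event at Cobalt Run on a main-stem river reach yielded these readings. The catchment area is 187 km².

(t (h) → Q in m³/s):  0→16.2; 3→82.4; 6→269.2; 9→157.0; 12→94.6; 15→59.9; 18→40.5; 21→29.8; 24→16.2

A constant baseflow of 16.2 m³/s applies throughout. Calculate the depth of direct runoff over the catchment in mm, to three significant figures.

d ≈ 35.8 mm

Direct runoff: 0.0, 66.2, 253.0, 140.8, 78.4, 43.7, 24.3, 13.6, 0.0 m³/s; ΣQ_DR = 620.0 m³/s.
V = ΣQ_DR · Δt = 620.0 × 10800 s = 6.696 × 10^6 m³.
Over A = 187 km², depth = V / A = 35.8 mm.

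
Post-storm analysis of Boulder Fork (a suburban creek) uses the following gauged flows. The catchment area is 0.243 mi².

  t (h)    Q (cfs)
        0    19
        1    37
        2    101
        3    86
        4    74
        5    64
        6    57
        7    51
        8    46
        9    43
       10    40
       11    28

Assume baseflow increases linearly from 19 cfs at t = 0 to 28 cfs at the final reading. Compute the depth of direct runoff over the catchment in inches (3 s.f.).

Direct runoff: 0.00, 17.18, 80.36, 64.55, 51.73, 40.91, 33.09, 26.27, 20.45, 16.64, 12.82, 0.00 cfs; ΣQ_DR = 364.0 cfs.
V = ΣQ_DR · Δt = 364.0 × 3600 s = 1.310 × 10^6 ft³.
Over A = 0.243 mi², depth = V / A = 2.32 in.

d ≈ 2.32 in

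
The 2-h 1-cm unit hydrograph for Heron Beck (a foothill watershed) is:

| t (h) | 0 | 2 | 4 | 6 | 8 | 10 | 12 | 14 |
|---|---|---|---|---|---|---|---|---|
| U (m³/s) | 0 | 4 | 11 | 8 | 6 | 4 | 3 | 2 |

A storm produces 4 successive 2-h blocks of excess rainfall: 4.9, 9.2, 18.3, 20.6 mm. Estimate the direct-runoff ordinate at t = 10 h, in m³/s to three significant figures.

By discrete convolution, Q_j = Σ (P_i / 10 mm) · U_{j−i}.
At t = 10 h (j=5): Q = (4.9/10)·4 + (9.2/10)·6 + (18.3/10)·8 + (20.6/10)·11 = 44.8 m³/s.

Q ≈ 44.8 m³/s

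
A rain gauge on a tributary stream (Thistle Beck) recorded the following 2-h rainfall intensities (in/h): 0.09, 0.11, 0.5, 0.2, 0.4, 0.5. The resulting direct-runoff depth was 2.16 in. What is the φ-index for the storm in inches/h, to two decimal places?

φ ≈ 0.13 in/h

Only the 4 blocks with intensity above φ contribute runoff: 0.5, 0.2, 0.4, 0.5 in/h.
Σ(I−φ)·Δt = d  ⇒  (0.5+0.2+0.4+0.5 − 4φ)·2 = 2.16
φ = (1.600 − 2.16/2) / 4 = 0.13 in/h.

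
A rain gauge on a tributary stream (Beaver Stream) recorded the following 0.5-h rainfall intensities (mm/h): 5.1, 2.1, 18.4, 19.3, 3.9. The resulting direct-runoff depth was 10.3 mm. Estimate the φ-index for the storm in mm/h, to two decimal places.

Only the 2 blocks with intensity above φ contribute runoff: 18.4, 19.3 mm/h.
Σ(I−φ)·Δt = d  ⇒  (18.4+19.3 − 2φ)·0.5 = 10.3
φ = (37.70 − 10.3/0.5) / 2 = 8.55 mm/h.

φ ≈ 8.55 mm/h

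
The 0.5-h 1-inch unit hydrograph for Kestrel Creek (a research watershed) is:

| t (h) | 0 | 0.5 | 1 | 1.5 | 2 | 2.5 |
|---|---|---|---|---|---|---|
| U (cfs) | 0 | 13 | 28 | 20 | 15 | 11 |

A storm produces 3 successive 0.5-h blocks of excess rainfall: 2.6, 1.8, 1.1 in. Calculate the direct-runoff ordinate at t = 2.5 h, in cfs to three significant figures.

By discrete convolution, Q_j = Σ (P_i / 1 in) · U_{j−i}.
At t = 2.5 h (j=5): Q = (2.6/1)·11 + (1.8/1)·15 + (1.1/1)·20 = 77.6 cfs.

Q ≈ 77.6 cfs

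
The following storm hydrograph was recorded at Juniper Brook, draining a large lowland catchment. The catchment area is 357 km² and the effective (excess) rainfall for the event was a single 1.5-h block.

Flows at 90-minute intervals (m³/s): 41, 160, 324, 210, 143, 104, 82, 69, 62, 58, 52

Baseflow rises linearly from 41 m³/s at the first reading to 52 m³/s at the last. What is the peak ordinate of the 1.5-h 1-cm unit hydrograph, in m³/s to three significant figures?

U_p ≈ 234 m³/s

Direct runoff: 0.00, 117.90, 280.80, 165.70, 97.60, 57.50, 34.40, 20.30, 12.20, 7.10, 0.00 m³/s; ΣQ_DR = 793.5 m³/s, peak = 280.80 m³/s.
Runoff depth d = ΣQ_DR·Δt / A = 793.5 × 5400 / (357 km²) = 12.00 mm.
The 1-cm UH is the DRH scaled by (10 mm)/d, so U_p = 280.80 × 10/12.00 = 234 m³/s.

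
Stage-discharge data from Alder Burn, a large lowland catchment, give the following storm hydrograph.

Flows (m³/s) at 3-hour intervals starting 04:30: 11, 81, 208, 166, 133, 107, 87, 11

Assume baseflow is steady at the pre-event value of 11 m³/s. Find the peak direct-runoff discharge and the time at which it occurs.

Q_p = 197.0 m³/s at t = 10:30

Subtracting baseflow gives direct-runoff ordinates: 0.0, 70.0, 197.0, 155.0, 122.0, 96.0, 76.0, 0.0 m³/s.
The maximum is 197.0 m³/s, occurring at the reading for t = 10:30.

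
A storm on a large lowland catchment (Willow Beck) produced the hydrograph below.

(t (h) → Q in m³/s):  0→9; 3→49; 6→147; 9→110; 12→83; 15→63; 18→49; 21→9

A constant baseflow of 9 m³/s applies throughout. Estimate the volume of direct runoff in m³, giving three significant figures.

Direct-runoff ordinates (Q − Q_b): 0.0, 40.0, 138.0, 101.0, 74.0, 54.0, 40.0, 0.0 m³/s.
ΣQ_DR = 447.0 m³/s.
With Δt = 3 h = 10800 s, V = ΣQ_DR · Δt = 447.0 × 10800 = 4.83 × 10^6 m³.

V ≈ 4.83 × 10^6 m³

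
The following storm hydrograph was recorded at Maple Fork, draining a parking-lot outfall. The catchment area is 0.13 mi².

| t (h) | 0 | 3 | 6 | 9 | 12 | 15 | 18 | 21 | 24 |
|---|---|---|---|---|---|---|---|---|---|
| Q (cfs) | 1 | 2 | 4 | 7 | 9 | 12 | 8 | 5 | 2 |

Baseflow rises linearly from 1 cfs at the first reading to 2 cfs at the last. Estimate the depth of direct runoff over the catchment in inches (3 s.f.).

Direct runoff: 0.00, 0.88, 2.75, 5.62, 7.50, 10.38, 6.25, 3.12, 0.00 cfs; ΣQ_DR = 36.50 cfs.
V = ΣQ_DR · Δt = 36.50 × 10800 s = 3.942 × 10^5 ft³.
Over A = 0.13 mi², depth = V / A = 1.31 in.

d ≈ 1.31 in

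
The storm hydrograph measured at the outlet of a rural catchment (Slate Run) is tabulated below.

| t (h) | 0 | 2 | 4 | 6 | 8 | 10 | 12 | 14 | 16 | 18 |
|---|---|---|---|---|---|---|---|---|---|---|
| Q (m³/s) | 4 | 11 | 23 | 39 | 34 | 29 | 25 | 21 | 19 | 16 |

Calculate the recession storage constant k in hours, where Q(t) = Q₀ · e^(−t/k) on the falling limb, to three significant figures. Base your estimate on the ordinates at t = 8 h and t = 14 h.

k ≈ 12.5 h

On the falling limb, Q drops from 34 to 21 m³/s between t = 8 h and t = 14 h (Δt = 6 h).
k = −Δt / ln(Q₂/Q₁) = −6 / ln(21/34) = 12.5 h.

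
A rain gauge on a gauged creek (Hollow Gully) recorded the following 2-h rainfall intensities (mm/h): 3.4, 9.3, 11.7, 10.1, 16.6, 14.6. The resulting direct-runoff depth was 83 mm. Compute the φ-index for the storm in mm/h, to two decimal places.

φ ≈ 4.16 mm/h

Only the 5 blocks with intensity above φ contribute runoff: 9.3, 11.7, 10.1, 16.6, 14.6 mm/h.
Σ(I−φ)·Δt = d  ⇒  (9.3+11.7+10.1+16.6+14.6 − 5φ)·2 = 83
φ = (62.30 − 83/2) / 5 = 4.16 mm/h.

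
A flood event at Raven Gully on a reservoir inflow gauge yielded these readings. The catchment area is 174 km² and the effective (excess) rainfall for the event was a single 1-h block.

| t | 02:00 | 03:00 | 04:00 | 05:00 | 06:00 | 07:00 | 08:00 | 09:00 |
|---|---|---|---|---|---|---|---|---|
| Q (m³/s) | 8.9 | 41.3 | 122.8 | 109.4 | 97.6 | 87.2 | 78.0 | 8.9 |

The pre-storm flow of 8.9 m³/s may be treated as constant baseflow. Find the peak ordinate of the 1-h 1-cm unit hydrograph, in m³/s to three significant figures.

U_p ≈ 114 m³/s

Direct runoff: 0.0, 32.4, 113.9, 100.5, 88.7, 78.3, 69.1, 0.0 m³/s; ΣQ_DR = 482.9 m³/s, peak = 113.9 m³/s.
Runoff depth d = ΣQ_DR·Δt / A = 482.9 × 3600 / (174 km²) = 9.991 mm.
The 1-cm UH is the DRH scaled by (10 mm)/d, so U_p = 113.9 × 10/9.991 = 114 m³/s.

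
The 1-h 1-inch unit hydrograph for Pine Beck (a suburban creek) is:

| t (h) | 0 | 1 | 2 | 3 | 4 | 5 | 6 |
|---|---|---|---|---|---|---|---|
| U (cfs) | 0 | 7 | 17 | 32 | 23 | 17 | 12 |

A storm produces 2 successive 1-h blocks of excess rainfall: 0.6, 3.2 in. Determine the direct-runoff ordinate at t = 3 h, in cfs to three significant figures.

Q ≈ 73.6 cfs

By discrete convolution, Q_j = Σ (P_i / 1 in) · U_{j−i}.
At t = 3 h (j=3): Q = (0.6/1)·32 + (3.2/1)·17 = 73.6 cfs.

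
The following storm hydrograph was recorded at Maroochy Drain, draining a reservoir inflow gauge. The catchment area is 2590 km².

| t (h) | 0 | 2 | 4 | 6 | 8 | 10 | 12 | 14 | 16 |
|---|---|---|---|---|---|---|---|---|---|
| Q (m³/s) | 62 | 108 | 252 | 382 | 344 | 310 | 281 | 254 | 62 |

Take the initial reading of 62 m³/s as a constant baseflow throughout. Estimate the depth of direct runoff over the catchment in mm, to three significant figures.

Direct runoff: 0.0, 46.0, 190.0, 320.0, 282.0, 248.0, 219.0, 192.0, 0.0 m³/s; ΣQ_DR = 1497 m³/s.
V = ΣQ_DR · Δt = 1497 × 7200 s = 1.078 × 10^7 m³.
Over A = 2590 km², depth = V / A = 4.16 mm.

d ≈ 4.16 mm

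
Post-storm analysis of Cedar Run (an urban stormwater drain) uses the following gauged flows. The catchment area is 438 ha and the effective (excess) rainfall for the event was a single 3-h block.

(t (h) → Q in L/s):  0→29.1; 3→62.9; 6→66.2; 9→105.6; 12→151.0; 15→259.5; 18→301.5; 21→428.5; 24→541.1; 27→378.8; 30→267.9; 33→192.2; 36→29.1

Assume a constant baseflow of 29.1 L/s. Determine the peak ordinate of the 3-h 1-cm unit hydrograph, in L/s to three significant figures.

U_p ≈ 853 L/s

Direct runoff: 0.0, 33.8, 37.1, 76.5, 121.9, 230.4, 272.4, 399.4, 512.0, 349.7, 238.8, 163.1, 0.0 L/s; ΣQ_DR = 2435 L/s, peak = 512.0 L/s.
Runoff depth d = ΣQ_DR·Δt / A = 2435 × 10800 / (438 ha) = 6.004 mm.
The 1-cm UH is the DRH scaled by (10 mm)/d, so U_p = 512.0 × 10/6.004 = 853 L/s.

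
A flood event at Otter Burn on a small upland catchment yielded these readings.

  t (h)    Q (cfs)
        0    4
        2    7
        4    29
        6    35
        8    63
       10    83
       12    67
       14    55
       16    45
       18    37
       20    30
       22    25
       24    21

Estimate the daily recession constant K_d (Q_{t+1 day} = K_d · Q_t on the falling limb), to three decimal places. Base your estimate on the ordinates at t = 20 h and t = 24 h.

K_d ≈ 0.118

Between t = 20 h and t = 24 h the flow falls from 30 to 21 cfs over 2×2 h = 4 h.
Per-interval ratio K = (21/30)^(1/2) = 0.8367; K_d = K^(24/2) = 0.118.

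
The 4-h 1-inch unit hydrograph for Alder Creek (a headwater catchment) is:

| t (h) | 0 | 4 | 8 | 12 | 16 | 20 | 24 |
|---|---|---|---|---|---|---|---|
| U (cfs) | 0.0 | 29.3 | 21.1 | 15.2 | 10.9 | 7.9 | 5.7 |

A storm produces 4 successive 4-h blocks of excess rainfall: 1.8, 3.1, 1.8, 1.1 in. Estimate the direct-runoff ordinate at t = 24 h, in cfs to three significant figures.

By discrete convolution, Q_j = Σ (P_i / 1 in) · U_{j−i}.
At t = 24 h (j=6): Q = (1.8/1)·5.7 + (3.1/1)·7.9 + (1.8/1)·10.9 + (1.1/1)·15.2 = 71.1 cfs.

Q ≈ 71.1 cfs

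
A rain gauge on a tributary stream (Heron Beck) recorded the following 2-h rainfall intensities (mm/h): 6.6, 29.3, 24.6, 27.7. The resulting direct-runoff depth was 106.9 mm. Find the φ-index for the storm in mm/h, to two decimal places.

φ ≈ 9.38 mm/h

Only the 3 blocks with intensity above φ contribute runoff: 29.3, 24.6, 27.7 mm/h.
Σ(I−φ)·Δt = d  ⇒  (29.3+24.6+27.7 − 3φ)·2 = 106.9
φ = (81.60 − 106.9/2) / 3 = 9.38 mm/h.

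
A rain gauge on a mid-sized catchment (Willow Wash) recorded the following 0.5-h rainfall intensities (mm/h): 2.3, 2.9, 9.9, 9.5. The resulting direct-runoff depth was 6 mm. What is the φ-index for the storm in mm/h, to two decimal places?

Only the 2 blocks with intensity above φ contribute runoff: 9.9, 9.5 mm/h.
Σ(I−φ)·Δt = d  ⇒  (9.9+9.5 − 2φ)·0.5 = 6
φ = (19.40 − 6/0.5) / 2 = 3.70 mm/h.

φ ≈ 3.70 mm/h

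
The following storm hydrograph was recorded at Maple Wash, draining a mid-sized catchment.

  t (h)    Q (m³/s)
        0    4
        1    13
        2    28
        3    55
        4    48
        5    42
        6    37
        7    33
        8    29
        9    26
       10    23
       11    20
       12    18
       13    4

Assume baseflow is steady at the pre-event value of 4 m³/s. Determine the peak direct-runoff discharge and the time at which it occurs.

Q_p = 51.0 m³/s at t = 3 h

Subtracting baseflow gives direct-runoff ordinates: 0.0, 9.0, 24.0, 51.0, 44.0, 38.0, 33.0, 29.0, 25.0, 22.0, 19.0, 16.0, 14.0, 0.0 m³/s.
The maximum is 51.0 m³/s, occurring at the reading for t = 3 h.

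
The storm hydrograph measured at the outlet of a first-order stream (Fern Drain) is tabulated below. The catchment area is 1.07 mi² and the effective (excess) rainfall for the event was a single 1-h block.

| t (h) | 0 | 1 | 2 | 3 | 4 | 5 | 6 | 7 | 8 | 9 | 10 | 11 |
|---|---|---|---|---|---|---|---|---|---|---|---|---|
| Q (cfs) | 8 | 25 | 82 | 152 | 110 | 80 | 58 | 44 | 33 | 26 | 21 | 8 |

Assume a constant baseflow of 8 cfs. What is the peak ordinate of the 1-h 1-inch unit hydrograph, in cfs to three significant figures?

Direct runoff: 0.0, 17.0, 74.0, 144.0, 102.0, 72.0, 50.0, 36.0, 25.0, 18.0, 13.0, 0.0 cfs; ΣQ_DR = 551.0 cfs, peak = 144.0 cfs.
Runoff depth d = ΣQ_DR·Δt / A = 551.0 × 3600 / (1.07 mi²) = 0.7980 in.
The 1-inch UH is the DRH scaled by (1 in)/d, so U_p = 144.0 × 1/0.7980 = 180 cfs.

U_p ≈ 180 cfs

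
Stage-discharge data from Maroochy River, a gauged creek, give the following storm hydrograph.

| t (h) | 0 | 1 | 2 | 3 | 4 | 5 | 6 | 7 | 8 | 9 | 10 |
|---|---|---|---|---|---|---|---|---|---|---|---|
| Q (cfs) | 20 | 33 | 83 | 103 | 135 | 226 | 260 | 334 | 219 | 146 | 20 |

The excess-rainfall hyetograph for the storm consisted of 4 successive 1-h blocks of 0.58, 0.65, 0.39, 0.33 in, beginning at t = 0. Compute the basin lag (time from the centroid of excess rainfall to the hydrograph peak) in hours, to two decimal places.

Centroid of excess rainfall: t_c = Σ P_i·t̄_i / ΣP_i = 1.7410 h (block centres at 0.5, 1.5, 2.5, 3.5 h).
Hydrograph peak occurs at t = 7 h, so basin lag t_L = 7 − 1.7410 = 5.26 h.

t_L ≈ 5.26 h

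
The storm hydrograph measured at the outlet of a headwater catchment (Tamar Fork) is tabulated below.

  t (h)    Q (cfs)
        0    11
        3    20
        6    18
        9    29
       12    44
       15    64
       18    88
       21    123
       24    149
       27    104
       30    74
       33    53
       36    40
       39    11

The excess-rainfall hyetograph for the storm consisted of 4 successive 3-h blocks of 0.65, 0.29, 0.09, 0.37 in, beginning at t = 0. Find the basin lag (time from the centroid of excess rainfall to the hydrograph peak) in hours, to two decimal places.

Centroid of excess rainfall: t_c = Σ P_i·t̄_i / ΣP_i = 4.8857 h (block centres at 1.5, 4.5, 7.5, 10.5 h).
Hydrograph peak occurs at t = 24 h, so basin lag t_L = 24 − 4.8857 = 19.11 h.

t_L ≈ 19.11 h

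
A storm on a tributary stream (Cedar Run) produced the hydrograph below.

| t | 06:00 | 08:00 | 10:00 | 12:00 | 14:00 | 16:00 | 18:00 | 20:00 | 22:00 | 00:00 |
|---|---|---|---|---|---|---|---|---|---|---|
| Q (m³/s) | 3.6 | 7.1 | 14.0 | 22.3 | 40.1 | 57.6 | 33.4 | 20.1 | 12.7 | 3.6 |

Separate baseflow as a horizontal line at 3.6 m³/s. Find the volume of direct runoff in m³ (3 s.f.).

V ≈ 1.29 × 10^6 m³

Direct-runoff ordinates (Q − Q_b): 0.0, 3.5, 10.4, 18.7, 36.5, 54.0, 29.8, 16.5, 9.1, 0.0 m³/s.
ΣQ_DR = 178.5 m³/s.
With Δt = 2 h = 7200 s, V = ΣQ_DR · Δt = 178.5 × 7200 = 1.29 × 10^6 m³.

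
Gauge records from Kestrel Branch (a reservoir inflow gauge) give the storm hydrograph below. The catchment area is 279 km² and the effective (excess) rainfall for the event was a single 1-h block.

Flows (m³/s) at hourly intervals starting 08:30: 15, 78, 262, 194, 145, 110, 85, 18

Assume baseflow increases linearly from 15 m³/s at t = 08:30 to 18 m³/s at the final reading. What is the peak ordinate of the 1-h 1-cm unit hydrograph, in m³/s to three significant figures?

U_p ≈ 246 m³/s

Direct runoff: 0.00, 62.57, 246.14, 177.71, 128.29, 92.86, 67.43, 0.00 m³/s; ΣQ_DR = 775.0 m³/s, peak = 246.14 m³/s.
Runoff depth d = ΣQ_DR·Δt / A = 775.0 × 3600 / (279 km²) = 10.00 mm.
The 1-cm UH is the DRH scaled by (10 mm)/d, so U_p = 246.14 × 10/10.00 = 246 m³/s.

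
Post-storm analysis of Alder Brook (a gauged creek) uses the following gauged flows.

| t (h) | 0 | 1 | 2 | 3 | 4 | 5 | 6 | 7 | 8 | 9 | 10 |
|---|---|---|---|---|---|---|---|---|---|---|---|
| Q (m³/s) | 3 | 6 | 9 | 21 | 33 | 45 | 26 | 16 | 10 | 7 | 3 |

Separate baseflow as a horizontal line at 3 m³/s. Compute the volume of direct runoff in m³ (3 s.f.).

V ≈ 5.26 × 10^5 m³

Direct-runoff ordinates (Q − Q_b): 0.0, 3.0, 6.0, 18.0, 30.0, 42.0, 23.0, 13.0, 7.0, 4.0, 0.0 m³/s.
ΣQ_DR = 146.0 m³/s.
With Δt = 1 h = 3600 s, V = ΣQ_DR · Δt = 146.0 × 3600 = 5.26 × 10^5 m³.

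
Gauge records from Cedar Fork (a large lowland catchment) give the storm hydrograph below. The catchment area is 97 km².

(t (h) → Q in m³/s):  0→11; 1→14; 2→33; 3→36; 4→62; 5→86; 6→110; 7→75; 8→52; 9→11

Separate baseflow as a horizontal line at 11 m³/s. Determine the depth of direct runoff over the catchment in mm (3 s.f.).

d ≈ 14.1 mm

Direct runoff: 0.0, 3.0, 22.0, 25.0, 51.0, 75.0, 99.0, 64.0, 41.0, 0.0 m³/s; ΣQ_DR = 380.0 m³/s.
V = ΣQ_DR · Δt = 380.0 × 3600 s = 1.368 × 10^6 m³.
Over A = 97 km², depth = V / A = 14.1 mm.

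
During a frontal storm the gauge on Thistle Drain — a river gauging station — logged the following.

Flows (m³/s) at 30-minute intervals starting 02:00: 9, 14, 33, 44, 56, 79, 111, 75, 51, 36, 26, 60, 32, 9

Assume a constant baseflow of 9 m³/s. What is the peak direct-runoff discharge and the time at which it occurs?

Q_p = 102.0 m³/s at t = 05:00

Subtracting baseflow gives direct-runoff ordinates: 0.0, 5.0, 24.0, 35.0, 47.0, 70.0, 102.0, 66.0, 42.0, 27.0, 17.0, 51.0, 23.0, 0.0 m³/s.
The maximum is 102.0 m³/s, occurring at the reading for t = 05:00.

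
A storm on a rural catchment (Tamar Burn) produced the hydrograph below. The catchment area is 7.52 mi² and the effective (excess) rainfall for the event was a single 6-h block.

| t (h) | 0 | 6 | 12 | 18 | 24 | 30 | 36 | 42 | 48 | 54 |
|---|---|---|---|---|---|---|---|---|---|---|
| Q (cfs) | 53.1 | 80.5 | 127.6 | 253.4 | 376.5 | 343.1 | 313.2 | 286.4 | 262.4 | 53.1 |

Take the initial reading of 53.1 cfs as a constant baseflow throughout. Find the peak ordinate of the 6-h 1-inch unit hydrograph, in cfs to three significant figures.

Direct runoff: 0.0, 27.4, 74.5, 200.3, 323.4, 290.0, 260.1, 233.3, 209.3, 0.0 cfs; ΣQ_DR = 1618 cfs, peak = 323.4 cfs.
Runoff depth d = ΣQ_DR·Δt / A = 1618 × 21600 / (7.52 mi²) = 2.001 in.
The 1-inch UH is the DRH scaled by (1 in)/d, so U_p = 323.4 × 1/2.001 = 162 cfs.

U_p ≈ 162 cfs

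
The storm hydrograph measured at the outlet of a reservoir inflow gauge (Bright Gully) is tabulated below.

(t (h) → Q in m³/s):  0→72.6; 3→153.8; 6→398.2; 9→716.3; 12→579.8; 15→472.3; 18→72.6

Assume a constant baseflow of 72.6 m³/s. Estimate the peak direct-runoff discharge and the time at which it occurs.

Q_p = 643.7 m³/s at t = 9 h

Subtracting baseflow gives direct-runoff ordinates: 0.0, 81.2, 325.6, 643.7, 507.2, 399.7, 0.0 m³/s.
The maximum is 643.7 m³/s, occurring at the reading for t = 9 h.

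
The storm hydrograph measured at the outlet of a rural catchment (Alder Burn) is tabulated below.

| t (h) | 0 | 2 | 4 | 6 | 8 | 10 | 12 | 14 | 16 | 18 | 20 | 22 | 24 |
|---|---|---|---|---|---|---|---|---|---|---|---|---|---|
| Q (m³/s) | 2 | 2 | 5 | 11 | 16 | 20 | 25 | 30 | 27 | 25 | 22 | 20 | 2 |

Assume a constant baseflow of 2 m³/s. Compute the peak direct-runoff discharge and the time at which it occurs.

Subtracting baseflow gives direct-runoff ordinates: 0.0, 0.0, 3.0, 9.0, 14.0, 18.0, 23.0, 28.0, 25.0, 23.0, 20.0, 18.0, 0.0 m³/s.
The maximum is 28.0 m³/s, occurring at the reading for t = 14 h.

Q_p = 28.0 m³/s at t = 14 h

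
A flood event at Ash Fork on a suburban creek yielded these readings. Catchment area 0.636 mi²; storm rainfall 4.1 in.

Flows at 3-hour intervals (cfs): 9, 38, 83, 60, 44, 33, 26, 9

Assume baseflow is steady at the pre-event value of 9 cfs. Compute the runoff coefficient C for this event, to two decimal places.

ΣQ_DR = 230.0 cfs; V = ΣQ_DR·Δt = 2.484 × 10^6 ft³.
Runoff depth d = V / A = 1.681 in.
C = d / P = 1.681 / 4.1 = 0.41.

C ≈ 0.41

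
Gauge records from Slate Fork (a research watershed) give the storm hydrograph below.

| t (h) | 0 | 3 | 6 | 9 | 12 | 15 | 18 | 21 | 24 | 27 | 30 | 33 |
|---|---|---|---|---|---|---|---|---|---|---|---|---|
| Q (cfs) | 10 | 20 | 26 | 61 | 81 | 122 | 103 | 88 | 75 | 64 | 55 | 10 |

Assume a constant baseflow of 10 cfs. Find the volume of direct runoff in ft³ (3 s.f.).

Direct-runoff ordinates (Q − Q_b): 0.0, 10.0, 16.0, 51.0, 71.0, 112.0, 93.0, 78.0, 65.0, 54.0, 45.0, 0.0 cfs.
ΣQ_DR = 595.0 cfs.
With Δt = 3 h = 10800 s, V = ΣQ_DR · Δt = 595.0 × 10800 = 6.43 × 10^6 ft³.

V ≈ 6.43 × 10^6 ft³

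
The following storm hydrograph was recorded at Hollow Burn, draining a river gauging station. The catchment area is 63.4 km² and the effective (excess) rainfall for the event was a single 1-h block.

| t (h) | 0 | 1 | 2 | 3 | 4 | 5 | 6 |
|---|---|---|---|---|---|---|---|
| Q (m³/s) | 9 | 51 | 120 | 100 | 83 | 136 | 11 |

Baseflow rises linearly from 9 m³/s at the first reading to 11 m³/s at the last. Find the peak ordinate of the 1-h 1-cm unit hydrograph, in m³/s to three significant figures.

Direct runoff: 0.00, 41.67, 110.33, 90.00, 72.67, 125.33, 0.00 m³/s; ΣQ_DR = 440.0 m³/s, peak = 125.33 m³/s.
Runoff depth d = ΣQ_DR·Δt / A = 440.0 × 3600 / (63.4 km²) = 24.98 mm.
The 1-cm UH is the DRH scaled by (10 mm)/d, so U_p = 125.33 × 10/24.98 = 50.2 m³/s.

U_p ≈ 50.2 m³/s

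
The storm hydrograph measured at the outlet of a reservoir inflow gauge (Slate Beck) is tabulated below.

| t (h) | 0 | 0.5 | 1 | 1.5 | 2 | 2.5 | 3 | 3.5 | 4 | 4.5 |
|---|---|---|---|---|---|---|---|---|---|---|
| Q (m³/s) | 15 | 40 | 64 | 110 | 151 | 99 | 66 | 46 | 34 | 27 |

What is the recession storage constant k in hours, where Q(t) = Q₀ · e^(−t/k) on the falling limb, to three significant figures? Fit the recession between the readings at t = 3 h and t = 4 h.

k ≈ 1.51 h

On the falling limb, Q drops from 66 to 34 m³/s between t = 3 h and t = 4 h (Δt = 1 h).
k = −Δt / ln(Q₂/Q₁) = −1 / ln(34/66) = 1.51 h.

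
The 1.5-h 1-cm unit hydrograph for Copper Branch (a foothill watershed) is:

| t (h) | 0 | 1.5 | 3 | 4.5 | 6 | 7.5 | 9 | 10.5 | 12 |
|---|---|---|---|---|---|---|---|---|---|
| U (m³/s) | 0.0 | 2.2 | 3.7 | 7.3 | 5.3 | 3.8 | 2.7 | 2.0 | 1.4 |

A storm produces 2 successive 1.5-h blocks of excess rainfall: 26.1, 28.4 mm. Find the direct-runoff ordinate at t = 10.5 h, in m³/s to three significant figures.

By discrete convolution, Q_j = Σ (P_i / 10 mm) · U_{j−i}.
At t = 10.5 h (j=7): Q = (26.1/10)·2.0 + (28.4/10)·2.7 = 12.9 m³/s.

Q ≈ 12.9 m³/s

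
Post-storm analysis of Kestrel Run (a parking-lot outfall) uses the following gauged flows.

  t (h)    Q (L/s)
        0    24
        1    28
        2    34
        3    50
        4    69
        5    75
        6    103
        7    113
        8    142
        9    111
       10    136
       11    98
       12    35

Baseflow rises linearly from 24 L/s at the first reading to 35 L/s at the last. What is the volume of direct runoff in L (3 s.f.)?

Direct-runoff ordinates (Q − Q_b): 0.00, 3.08, 8.17, 23.25, 41.33, 46.42, 73.50, 82.58, 110.67, 78.75, 102.83, 63.92, 0.00 L/s.
ΣQ_DR = 634.5 L/s.
With Δt = 1 h = 3600 s, V = ΣQ_DR · Δt = 634.5 × 3600 = 2.28 × 10^6 L.

V ≈ 2.28 × 10^6 L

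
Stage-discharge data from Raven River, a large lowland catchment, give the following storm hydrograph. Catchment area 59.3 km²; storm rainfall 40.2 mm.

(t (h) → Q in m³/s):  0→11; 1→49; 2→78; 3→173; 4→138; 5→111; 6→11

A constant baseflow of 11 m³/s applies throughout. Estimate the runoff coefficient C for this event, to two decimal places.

C ≈ 0.75

ΣQ_DR = 494.0 m³/s; V = ΣQ_DR·Δt = 1.778 × 10^6 m³.
Runoff depth d = V / A = 29.99 mm.
C = d / P = 29.99 / 40.2 = 0.75.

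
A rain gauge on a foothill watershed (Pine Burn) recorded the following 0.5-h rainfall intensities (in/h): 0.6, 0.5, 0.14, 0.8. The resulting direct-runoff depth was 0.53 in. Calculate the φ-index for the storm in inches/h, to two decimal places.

Only the 3 blocks with intensity above φ contribute runoff: 0.6, 0.5, 0.8 in/h.
Σ(I−φ)·Δt = d  ⇒  (0.6+0.5+0.8 − 3φ)·0.5 = 0.53
φ = (1.900 − 0.53/0.5) / 3 = 0.28 in/h.

φ ≈ 0.28 in/h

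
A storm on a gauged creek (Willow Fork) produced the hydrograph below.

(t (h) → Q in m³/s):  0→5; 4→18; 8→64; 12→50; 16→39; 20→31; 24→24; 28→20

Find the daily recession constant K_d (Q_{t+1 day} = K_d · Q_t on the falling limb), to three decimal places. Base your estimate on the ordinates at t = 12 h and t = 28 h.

Between t = 12 h and t = 28 h the flow falls from 50 to 20 m³/s over 4×4 h = 16 h.
Per-interval ratio K = (20/50)^(1/4) = 0.7953; K_d = K^(24/4) = 0.253.

K_d ≈ 0.253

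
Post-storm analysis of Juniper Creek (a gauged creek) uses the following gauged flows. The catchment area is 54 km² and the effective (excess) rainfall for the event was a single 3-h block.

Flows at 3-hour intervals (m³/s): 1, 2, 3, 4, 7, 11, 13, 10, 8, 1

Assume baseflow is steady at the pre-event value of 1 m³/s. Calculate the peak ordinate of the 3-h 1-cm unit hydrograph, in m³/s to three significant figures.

U_p ≈ 12.0 m³/s

Direct runoff: 0.0, 1.0, 2.0, 3.0, 6.0, 10.0, 12.0, 9.0, 7.0, 0.0 m³/s; ΣQ_DR = 50.00 m³/s, peak = 12.0 m³/s.
Runoff depth d = ΣQ_DR·Δt / A = 50.00 × 10800 / (54 km²) = 10.00 mm.
The 1-cm UH is the DRH scaled by (10 mm)/d, so U_p = 12.0 × 10/10.00 = 12.0 m³/s.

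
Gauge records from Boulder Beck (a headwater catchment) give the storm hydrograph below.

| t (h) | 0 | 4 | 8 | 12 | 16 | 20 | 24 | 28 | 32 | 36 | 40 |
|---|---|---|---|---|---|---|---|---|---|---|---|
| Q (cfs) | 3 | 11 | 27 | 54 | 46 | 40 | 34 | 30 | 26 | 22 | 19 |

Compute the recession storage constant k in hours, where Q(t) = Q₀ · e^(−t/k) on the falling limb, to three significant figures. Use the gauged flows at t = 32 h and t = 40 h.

On the falling limb, Q drops from 26 to 19 cfs between t = 32 h and t = 40 h (Δt = 8 h).
k = −Δt / ln(Q₂/Q₁) = −8 / ln(19/26) = 25.5 h.

k ≈ 25.5 h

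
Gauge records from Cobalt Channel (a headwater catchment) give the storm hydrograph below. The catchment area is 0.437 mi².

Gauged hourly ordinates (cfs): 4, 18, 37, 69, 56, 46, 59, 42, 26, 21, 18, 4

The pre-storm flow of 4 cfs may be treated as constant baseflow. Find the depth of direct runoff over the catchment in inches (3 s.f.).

Direct runoff: 0.0, 14.0, 33.0, 65.0, 52.0, 42.0, 55.0, 38.0, 22.0, 17.0, 14.0, 0.0 cfs; ΣQ_DR = 352.0 cfs.
V = ΣQ_DR · Δt = 352.0 × 3600 s = 1.267 × 10^6 ft³.
Over A = 0.437 mi², depth = V / A = 1.25 in.

d ≈ 1.25 in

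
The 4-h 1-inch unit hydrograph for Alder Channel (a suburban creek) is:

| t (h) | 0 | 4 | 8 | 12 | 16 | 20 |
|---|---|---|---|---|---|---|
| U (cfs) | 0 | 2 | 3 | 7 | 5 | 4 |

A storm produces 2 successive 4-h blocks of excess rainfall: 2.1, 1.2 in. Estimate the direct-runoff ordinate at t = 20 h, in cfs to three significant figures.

Q ≈ 14.4 cfs

By discrete convolution, Q_j = Σ (P_i / 1 in) · U_{j−i}.
At t = 20 h (j=5): Q = (2.1/1)·4 + (1.2/1)·5 = 14.4 cfs.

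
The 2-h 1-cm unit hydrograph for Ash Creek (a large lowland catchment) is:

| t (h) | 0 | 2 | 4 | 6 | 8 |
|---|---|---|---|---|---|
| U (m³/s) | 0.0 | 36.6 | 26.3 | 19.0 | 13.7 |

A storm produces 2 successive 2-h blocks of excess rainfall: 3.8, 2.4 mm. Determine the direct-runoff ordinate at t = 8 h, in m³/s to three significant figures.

By discrete convolution, Q_j = Σ (P_i / 10 mm) · U_{j−i}.
At t = 8 h (j=4): Q = (3.8/10)·13.7 + (2.4/10)·19.0 = 9.77 m³/s.

Q ≈ 9.77 m³/s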